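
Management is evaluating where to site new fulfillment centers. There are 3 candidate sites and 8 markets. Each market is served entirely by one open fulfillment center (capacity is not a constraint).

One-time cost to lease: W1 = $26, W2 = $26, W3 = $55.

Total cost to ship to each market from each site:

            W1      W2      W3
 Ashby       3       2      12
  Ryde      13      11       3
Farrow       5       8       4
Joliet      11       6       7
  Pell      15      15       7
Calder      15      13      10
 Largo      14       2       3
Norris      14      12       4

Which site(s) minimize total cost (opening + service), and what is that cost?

Open W2 only; minimum total cost 95.

For any fixed open set, each market goes to its cheapest open site; total = fixed + service.
{W2}: Ashby→W2 2, Ryde→W2 11, Farrow→W2 8, Joliet→W2 6, Pell→W2 15, Calder→W2 13, Largo→W2 2, Norris→W2 12. Service 69; fixed 26; total 95.
{W3}: service 50 + fixed 55 = 105
{W1}: service 90 + fixed 26 = 116
{W1, W2, W3}: Ashby→W2 2, Ryde→W3 3, Farrow→W3 4, Joliet→W2 6, Pell→W3 7, Calder→W3 10, Largo→W2 2, Norris→W3 4. Service 38; fixed 107; total 145.
No other subset beats 95.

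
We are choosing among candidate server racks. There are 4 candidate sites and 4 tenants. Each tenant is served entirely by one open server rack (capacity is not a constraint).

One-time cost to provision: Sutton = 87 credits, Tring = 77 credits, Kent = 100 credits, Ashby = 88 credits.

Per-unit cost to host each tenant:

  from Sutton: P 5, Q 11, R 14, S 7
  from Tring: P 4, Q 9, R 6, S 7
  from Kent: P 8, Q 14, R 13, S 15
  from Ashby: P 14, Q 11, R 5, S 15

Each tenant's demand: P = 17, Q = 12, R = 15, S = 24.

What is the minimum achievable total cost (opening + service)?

Minimum total cost: 511

For any fixed open set, each tenant goes to its cheapest open site; total = fixed + service.
{Tring}: P→Tring 4·17=68, Q→Tring 9·12=108, R→Tring 6·15=90, S→Tring 7·24=168. Service 434; fixed 77; total 511.
{Tring, Ashby}: P→Tring 4·17=68, Q→Tring 9·12=108, R→Ashby 5·15=75, S→Tring 7·24=168. Service 419; fixed 165; total 584.
{Sutton, Tring}: P→Tring 4·17=68, Q→Tring 9·12=108, R→Tring 6·15=90, S→Sutton 7·24=168. Service 434; fixed 164; total 598.
{Sutton, Tring, Kent, Ashby}: P→Tring 4·17=68, Q→Tring 9·12=108, R→Ashby 5·15=75, S→Sutton 7·24=168. Service 419; fixed 352; total 771.
No other subset beats 511.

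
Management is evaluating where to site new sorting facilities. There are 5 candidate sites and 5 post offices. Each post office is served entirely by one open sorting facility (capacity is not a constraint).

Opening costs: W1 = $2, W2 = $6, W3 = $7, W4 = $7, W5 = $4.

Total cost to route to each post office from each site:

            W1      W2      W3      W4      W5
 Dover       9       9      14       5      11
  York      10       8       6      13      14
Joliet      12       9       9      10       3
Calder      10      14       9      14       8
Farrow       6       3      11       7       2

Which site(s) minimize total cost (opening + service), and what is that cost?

Open W1 and W5; minimum total cost 38.

For any fixed open set, each post office goes to its cheapest open site; total = fixed + service.
{W1, W5}: Dover→W1 9, York→W1 10, Joliet→W5 3, Calder→W5 8, Farrow→W5 2. Service 32; fixed 6; total 38.
{W2, W5}: Dover→W2 9, York→W2 8, Joliet→W5 3, Calder→W5 8, Farrow→W5 2. Service 30; fixed 10; total 40.
{W1, W3, W5}: service 28 + fixed 13 = 41
{W1, W2, W3, W4, W5}: Dover→W4 5, York→W3 6, Joliet→W5 3, Calder→W5 8, Farrow→W5 2. Service 24; fixed 26; total 50.
No other subset beats 38.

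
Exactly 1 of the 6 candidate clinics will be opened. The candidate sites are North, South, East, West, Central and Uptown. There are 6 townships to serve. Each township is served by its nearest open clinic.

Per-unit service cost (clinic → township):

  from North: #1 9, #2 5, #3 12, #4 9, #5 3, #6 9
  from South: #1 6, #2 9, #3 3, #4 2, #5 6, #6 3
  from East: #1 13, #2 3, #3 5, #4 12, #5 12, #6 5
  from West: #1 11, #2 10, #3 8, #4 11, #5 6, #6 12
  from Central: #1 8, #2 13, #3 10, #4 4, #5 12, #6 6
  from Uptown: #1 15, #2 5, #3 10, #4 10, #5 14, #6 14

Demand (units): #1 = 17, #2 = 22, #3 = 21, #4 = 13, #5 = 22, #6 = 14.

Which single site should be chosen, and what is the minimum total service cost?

With exactly 1 open, each township uses its cheapest among the chosen.
{South}: #1→South 6·17=102, #2→South 9·22=198, #3→South 3·21=63, #4→South 2·13=26, #5→South 6·22=132, #6→South 3·14=42. Service cost 563.
{North}: service cost 824
{East}: service cost 882
Among all 6 size-1 choices, {South} is lowest.

Choose South only; total service cost 563.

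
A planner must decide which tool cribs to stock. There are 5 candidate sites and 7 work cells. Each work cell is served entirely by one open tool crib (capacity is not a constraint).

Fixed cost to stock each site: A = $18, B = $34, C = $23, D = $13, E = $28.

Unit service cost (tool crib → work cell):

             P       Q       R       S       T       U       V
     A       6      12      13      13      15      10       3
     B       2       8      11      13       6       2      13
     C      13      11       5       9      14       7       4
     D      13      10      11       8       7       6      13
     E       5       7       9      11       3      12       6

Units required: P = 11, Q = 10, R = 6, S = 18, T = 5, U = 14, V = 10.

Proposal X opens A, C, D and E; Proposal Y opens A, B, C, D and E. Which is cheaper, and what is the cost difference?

Proposal X: {A, C, D, E}: P→E 5·11=55, Q→E 7·10=70, R→C 5·6=30, S→D 8·18=144, T→E 3·5=15, U→D 6·14=84, V→A 3·10=30. Service 428; fixed 82; total 510.
Proposal Y: {A, B, C, D, E}: P→B 2·11=22, Q→E 7·10=70, R→C 5·6=30, S→D 8·18=144, T→E 3·5=15, U→B 2·14=28, V→A 3·10=30. Service 339; fixed 116; total 455.
Difference: |510 − 455| = 55.

Proposal Y is cheaper by 55.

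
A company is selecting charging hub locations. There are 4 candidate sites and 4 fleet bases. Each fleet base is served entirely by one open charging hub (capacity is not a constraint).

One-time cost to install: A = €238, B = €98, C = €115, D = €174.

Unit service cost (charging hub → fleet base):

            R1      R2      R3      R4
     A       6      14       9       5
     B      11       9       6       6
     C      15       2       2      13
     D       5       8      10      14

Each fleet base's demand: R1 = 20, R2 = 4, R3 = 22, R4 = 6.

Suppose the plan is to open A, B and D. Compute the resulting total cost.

Each fleet base is assigned to its cheapest site among the open ones.
{A, B, D}: R1→D 5·20=100, R2→D 8·4=32, R3→B 6·22=132, R4→A 5·6=30. Service 294; fixed 510; total 804.

Total cost: 804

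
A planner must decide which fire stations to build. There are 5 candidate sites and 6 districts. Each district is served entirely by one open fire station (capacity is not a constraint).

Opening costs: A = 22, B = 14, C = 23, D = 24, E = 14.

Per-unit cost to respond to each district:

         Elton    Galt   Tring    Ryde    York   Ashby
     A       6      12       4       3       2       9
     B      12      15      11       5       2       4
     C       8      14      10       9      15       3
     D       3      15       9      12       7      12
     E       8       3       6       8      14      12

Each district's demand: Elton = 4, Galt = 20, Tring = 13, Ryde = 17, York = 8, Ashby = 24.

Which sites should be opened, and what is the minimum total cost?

Open A, C and E; minimum total cost 334.

For any fixed open set, each district goes to its cheapest open site; total = fixed + service.
{A, C, E}: Elton→A 6·4=24, Galt→E 3·20=60, Tring→A 4·13=52, Ryde→A 3·17=51, York→A 2·8=16, Ashby→C 3·24=72. Service 275; fixed 59; total 334.
{A, C, D, E}: service 263 + fixed 83 = 346
{A, B, C, E}: service 275 + fixed 73 = 348
{A, B, C, D, E}: service 263 + fixed 97 = 360
No other subset beats 334.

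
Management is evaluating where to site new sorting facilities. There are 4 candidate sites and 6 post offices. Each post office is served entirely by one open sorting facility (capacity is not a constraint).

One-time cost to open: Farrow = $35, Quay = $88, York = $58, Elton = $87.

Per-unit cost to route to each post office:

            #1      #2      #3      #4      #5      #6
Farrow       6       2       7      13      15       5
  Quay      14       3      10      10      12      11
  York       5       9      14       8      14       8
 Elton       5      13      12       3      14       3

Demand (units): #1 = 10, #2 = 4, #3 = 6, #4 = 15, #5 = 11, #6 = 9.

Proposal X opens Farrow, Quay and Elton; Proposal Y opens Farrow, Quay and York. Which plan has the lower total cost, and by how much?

Proposal X is cheaper by 64.

Proposal X: {Farrow, Quay, Elton}: #1→Elton 5·10=50, #2→Farrow 2·4=8, #3→Farrow 7·6=42, #4→Elton 3·15=45, #5→Quay 12·11=132, #6→Elton 3·9=27. Service 304; fixed 210; total 514.
Proposal Y: {Farrow, Quay, York}: #1→York 5·10=50, #2→Farrow 2·4=8, #3→Farrow 7·6=42, #4→York 8·15=120, #5→Quay 12·11=132, #6→Farrow 5·9=45. Service 397; fixed 181; total 578.
Difference: |514 − 578| = 64.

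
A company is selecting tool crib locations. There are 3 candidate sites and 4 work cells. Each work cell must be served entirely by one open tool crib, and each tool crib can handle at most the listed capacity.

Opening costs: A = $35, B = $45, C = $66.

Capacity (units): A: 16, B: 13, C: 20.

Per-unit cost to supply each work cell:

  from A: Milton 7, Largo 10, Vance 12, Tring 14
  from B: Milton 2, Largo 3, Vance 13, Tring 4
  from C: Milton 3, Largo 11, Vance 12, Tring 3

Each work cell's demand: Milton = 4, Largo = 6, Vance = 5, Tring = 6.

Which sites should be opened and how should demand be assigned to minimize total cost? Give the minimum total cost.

Open {A, B}: Milton→A 7·4=28, Largo→B 3·6=18, Vance→A 12·5=60, Tring→B 4·6=24.
Loads: A carries 9/16, B carries 12/13. Service 130; fixed 80; total 210.
Next best feasible plan costs 215.

Minimum total cost: 210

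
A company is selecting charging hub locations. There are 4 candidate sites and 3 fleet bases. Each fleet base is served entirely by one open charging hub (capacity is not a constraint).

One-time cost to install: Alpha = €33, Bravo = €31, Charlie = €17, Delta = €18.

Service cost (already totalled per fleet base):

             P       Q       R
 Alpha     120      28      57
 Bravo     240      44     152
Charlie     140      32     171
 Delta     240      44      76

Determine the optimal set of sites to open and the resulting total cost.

Open Alpha only; minimum total cost 238.

For any fixed open set, each fleet base goes to its cheapest open site; total = fixed + service.
{Alpha}: P→Alpha 120, Q→Alpha 28, R→Alpha 57. Service 205; fixed 33; total 238.
{Alpha, Charlie}: P→Alpha 120, Q→Alpha 28, R→Alpha 57. Service 205; fixed 50; total 255.
{Alpha, Delta}: service 205 + fixed 51 = 256
{Alpha, Bravo, Charlie, Delta}: P→Alpha 120, Q→Alpha 28, R→Alpha 57. Service 205; fixed 99; total 304.
No other subset beats 238.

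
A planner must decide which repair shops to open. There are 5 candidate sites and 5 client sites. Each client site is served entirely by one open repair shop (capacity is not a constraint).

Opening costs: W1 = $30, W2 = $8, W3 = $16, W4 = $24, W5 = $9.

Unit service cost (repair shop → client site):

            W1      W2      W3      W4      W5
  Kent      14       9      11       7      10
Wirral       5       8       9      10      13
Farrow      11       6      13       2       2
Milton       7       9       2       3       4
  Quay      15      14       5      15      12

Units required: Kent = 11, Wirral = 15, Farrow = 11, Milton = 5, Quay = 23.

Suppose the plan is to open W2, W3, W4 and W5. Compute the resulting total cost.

Each client site is assigned to its cheapest site among the open ones.
{W2, W3, W4, W5}: Kent→W4 7·11=77, Wirral→W2 8·15=120, Farrow→W4 2·11=22, Milton→W3 2·5=10, Quay→W3 5·23=115. Service 344; fixed 57; total 401.

Total cost: 401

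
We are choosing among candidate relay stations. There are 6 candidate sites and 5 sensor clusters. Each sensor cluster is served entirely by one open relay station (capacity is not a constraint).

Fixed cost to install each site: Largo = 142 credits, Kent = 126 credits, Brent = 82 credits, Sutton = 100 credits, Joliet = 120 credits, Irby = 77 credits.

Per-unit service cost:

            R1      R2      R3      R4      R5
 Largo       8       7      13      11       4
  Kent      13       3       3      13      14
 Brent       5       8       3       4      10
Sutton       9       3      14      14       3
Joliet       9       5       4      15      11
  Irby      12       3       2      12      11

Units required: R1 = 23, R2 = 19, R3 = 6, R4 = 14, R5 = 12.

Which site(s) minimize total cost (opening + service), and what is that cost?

Open Brent and Sutton; minimum total cost 464.

For any fixed open set, each sensor cluster goes to its cheapest open site; total = fixed + service.
{Brent, Sutton}: R1→Brent 5·23=115, R2→Sutton 3·19=57, R3→Brent 3·6=18, R4→Brent 4·14=56, R5→Sutton 3·12=36. Service 282; fixed 182; total 464.
{Brent, Irby}: service 360 + fixed 159 = 519
{Brent, Sutton, Irby}: service 276 + fixed 259 = 535
{Largo, Kent, Brent, Sutton, Joliet, Irby}: R1→Brent 5·23=115, R2→Kent 3·19=57, R3→Irby 2·6=12, R4→Brent 4·14=56, R5→Sutton 3·12=36. Service 276; fixed 647; total 923.
No other subset beats 464.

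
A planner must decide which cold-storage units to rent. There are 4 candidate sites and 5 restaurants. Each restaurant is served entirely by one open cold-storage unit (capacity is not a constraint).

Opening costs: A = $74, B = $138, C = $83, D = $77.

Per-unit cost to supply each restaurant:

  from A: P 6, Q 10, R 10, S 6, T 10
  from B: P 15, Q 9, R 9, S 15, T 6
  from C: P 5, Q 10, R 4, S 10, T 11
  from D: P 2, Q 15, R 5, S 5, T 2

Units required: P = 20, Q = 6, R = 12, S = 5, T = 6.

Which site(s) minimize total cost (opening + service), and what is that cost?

Open D only; minimum total cost 304.

For any fixed open set, each restaurant goes to its cheapest open site; total = fixed + service.
{D}: P→D 2·20=40, Q→D 15·6=90, R→D 5·12=60, S→D 5·5=25, T→D 2·6=12. Service 227; fixed 77; total 304.
{C, D}: service 185 + fixed 160 = 345
{A, D}: service 197 + fixed 151 = 348
{A, B, C, D}: service 179 + fixed 372 = 551
(All 15 nonempty subsets were checked; D only is lowest.)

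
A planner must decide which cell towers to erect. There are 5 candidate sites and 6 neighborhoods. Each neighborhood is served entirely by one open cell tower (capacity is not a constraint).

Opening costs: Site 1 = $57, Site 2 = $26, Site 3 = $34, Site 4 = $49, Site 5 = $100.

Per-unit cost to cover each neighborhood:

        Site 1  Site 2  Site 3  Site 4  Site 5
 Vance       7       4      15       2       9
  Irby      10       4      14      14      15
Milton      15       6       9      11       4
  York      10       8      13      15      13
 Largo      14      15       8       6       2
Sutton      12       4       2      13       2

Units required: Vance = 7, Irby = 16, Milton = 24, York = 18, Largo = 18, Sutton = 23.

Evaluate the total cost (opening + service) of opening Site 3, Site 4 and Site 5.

Each neighborhood is assigned to its cheapest site among the open ones.
{Site 3, Site 4, Site 5}: Vance→Site 4 2·7=14, Irby→Site 3 14·16=224, Milton→Site 5 4·24=96, York→Site 3 13·18=234, Largo→Site 5 2·18=36, Sutton→Site 3 2·23=46. Service 650; fixed 183; total 833.

Total cost: 833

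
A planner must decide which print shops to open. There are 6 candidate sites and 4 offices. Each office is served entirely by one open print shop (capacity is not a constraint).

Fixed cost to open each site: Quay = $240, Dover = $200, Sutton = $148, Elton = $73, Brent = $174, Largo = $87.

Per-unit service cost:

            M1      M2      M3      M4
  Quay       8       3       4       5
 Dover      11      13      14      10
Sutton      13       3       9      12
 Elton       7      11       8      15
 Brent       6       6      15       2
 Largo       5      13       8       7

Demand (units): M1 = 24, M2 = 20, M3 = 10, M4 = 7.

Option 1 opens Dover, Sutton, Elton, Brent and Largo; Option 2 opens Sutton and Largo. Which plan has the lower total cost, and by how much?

Option 1: {Dover, Sutton, Elton, Brent, Largo}: M1→Largo 5·24=120, M2→Sutton 3·20=60, M3→Elton 8·10=80, M4→Brent 2·7=14. Service 274; fixed 682; total 956.
Option 2: {Sutton, Largo}: M1→Largo 5·24=120, M2→Sutton 3·20=60, M3→Largo 8·10=80, M4→Largo 7·7=49. Service 309; fixed 235; total 544.
Difference: |956 − 544| = 412.

Option 2 is cheaper by 412.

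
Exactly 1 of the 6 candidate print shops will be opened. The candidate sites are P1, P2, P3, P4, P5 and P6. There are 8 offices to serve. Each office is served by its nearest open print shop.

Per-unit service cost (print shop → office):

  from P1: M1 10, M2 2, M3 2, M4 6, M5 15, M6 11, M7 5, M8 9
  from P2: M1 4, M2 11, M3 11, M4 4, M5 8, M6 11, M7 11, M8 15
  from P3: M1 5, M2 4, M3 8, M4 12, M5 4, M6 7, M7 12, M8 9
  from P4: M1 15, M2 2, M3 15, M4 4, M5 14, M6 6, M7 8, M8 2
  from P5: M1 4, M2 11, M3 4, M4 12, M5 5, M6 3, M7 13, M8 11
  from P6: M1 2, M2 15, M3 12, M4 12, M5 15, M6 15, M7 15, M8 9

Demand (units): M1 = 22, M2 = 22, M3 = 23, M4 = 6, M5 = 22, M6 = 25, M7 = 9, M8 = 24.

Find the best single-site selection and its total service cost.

With exactly 1 open, each office uses its cheapest among the chosen.
{P3}: M1→P3 5·22=110, M2→P3 4·22=88, M3→P3 8·23=184, M4→P3 12·6=72, M5→P3 4·22=88, M6→P3 7·25=175, M7→P3 12·9=108, M8→P3 9·24=216. Service cost 1041.
{P5}: service cost 1060
{P1}: service cost 1212
Among all 6 size-1 choices, {P3} is lowest.

Choose P3 only; total service cost 1041.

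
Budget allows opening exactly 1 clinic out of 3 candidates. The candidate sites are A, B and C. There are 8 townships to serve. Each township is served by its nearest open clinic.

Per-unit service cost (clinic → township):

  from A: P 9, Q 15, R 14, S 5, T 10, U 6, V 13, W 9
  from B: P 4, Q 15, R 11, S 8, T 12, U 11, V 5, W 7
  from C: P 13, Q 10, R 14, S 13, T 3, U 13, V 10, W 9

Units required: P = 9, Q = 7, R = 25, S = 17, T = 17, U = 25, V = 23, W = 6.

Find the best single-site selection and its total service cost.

Choose B only; total service cost 1188.

With exactly 1 open, each township uses its cheapest among the chosen.
{B}: P→B 4·9=36, Q→B 15·7=105, R→B 11·25=275, S→B 8·17=136, T→B 12·17=204, U→B 11·25=275, V→B 5·23=115, W→B 7·6=42. Service cost 1188.
{A}: service cost 1294
{C}: service cost 1418
Among all 3 size-1 choices, {B} is lowest.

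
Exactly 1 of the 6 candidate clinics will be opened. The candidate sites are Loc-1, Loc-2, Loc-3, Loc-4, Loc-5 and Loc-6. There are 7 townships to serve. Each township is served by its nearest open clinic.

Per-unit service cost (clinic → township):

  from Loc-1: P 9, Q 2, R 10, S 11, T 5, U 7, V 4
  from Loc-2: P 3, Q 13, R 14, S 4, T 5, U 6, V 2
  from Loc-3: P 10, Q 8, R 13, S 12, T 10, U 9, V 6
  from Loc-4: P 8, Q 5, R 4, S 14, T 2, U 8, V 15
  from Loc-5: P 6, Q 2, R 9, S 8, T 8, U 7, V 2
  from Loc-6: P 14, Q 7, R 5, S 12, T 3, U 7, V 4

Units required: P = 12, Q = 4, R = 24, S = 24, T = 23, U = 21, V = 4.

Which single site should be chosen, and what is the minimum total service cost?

With exactly 1 open, each township uses its cheapest among the chosen.
{Loc-2}: P→Loc-2 3·12=36, Q→Loc-2 13·4=52, R→Loc-2 14·24=336, S→Loc-2 4·24=96, T→Loc-2 5·23=115, U→Loc-2 6·21=126, V→Loc-2 2·4=8. Service cost 769.
{Loc-4}: service cost 822
{Loc-5}: service cost 827
Among all 6 size-1 choices, {Loc-2} is lowest.

Choose Loc-2 only; total service cost 769.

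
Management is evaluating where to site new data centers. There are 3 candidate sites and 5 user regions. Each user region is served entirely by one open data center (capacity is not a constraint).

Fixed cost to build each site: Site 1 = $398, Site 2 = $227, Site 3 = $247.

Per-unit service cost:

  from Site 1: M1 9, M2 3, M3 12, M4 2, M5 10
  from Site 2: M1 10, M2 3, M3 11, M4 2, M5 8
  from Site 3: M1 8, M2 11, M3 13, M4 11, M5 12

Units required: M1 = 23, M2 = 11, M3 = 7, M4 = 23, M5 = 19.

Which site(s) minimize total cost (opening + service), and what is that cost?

Open Site 2 only; minimum total cost 765.

For any fixed open set, each user region goes to its cheapest open site; total = fixed + service.
{Site 2}: M1→Site 2 10·23=230, M2→Site 2 3·11=33, M3→Site 2 11·7=77, M4→Site 2 2·23=46, M5→Site 2 8·19=152. Service 538; fixed 227; total 765.
{Site 1}: M1→Site 1 9·23=207, M2→Site 1 3·11=33, M3→Site 1 12·7=84, M4→Site 1 2·23=46, M5→Site 1 10·19=190. Service 560; fixed 398; total 958.
{Site 2, Site 3}: M1→Site 3 8·23=184, M2→Site 2 3·11=33, M3→Site 2 11·7=77, M4→Site 2 2·23=46, M5→Site 2 8·19=152. Service 492; fixed 474; total 966.
{Site 1, Site 2, Site 3}: service 492 + fixed 872 = 1364
No other subset beats 765.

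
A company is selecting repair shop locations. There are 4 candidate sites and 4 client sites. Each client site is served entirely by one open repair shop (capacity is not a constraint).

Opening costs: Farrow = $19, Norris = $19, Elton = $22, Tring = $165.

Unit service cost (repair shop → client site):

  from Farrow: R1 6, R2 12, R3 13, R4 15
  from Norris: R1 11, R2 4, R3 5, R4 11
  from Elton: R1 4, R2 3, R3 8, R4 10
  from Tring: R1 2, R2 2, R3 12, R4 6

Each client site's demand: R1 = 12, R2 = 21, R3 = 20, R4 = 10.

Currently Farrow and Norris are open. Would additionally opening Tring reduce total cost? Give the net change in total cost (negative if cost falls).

Current service cost with {Farrow, Norris}: 366.
Adding Tring: each client site re-picks its cheapest; new service cost 226, saving 140.
Extra fixed cost: 165. Net change = 165 − 140 = 25.
(Totals: 404 → 429.)

No — net change +25 (cost rises by 25).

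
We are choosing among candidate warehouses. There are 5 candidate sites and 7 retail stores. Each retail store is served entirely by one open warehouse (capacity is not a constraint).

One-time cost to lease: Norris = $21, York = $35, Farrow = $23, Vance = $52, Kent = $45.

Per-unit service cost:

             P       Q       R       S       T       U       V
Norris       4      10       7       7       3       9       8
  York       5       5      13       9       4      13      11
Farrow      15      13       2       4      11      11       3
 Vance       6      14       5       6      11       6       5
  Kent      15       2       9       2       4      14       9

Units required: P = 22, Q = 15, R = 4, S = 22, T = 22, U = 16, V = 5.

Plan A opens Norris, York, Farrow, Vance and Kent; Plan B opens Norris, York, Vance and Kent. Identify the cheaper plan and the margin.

Plan A: {Norris, York, Farrow, Vance, Kent}: P→Norris 4·22=88, Q→Kent 2·15=30, R→Farrow 2·4=8, S→Kent 2·22=44, T→Norris 3·22=66, U→Vance 6·16=96, V→Farrow 3·5=15. Service 347; fixed 176; total 523.
Plan B: {Norris, York, Vance, Kent}: P→Norris 4·22=88, Q→Kent 2·15=30, R→Vance 5·4=20, S→Kent 2·22=44, T→Norris 3·22=66, U→Vance 6·16=96, V→Vance 5·5=25. Service 369; fixed 153; total 522.
Difference: |523 − 522| = 1.

Plan B is cheaper by 1.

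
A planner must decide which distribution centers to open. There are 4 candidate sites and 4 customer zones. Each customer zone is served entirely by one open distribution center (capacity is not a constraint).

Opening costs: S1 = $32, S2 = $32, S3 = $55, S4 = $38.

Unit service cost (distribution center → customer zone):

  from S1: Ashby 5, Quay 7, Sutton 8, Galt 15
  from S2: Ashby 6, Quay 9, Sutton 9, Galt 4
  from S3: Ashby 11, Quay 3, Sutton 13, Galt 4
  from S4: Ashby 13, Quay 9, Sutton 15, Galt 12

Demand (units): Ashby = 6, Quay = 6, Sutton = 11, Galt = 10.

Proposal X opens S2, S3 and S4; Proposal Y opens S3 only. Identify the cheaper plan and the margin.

Proposal X: {S2, S3, S4}: Ashby→S2 6·6=36, Quay→S3 3·6=18, Sutton→S2 9·11=99, Galt→S2 4·10=40. Service 193; fixed 125; total 318.
Proposal Y: {S3}: Ashby→S3 11·6=66, Quay→S3 3·6=18, Sutton→S3 13·11=143, Galt→S3 4·10=40. Service 267; fixed 55; total 322.
Difference: |318 − 322| = 4.

Proposal X is cheaper by 4.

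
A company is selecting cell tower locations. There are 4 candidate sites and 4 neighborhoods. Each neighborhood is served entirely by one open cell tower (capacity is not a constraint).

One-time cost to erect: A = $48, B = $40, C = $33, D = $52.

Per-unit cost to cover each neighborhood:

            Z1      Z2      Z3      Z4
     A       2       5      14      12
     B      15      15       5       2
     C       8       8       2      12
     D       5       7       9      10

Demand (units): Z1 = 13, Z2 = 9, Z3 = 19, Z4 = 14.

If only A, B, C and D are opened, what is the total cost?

Total cost: 310

Each neighborhood is assigned to its cheapest site among the open ones.
{A, B, C, D}: Z1→A 2·13=26, Z2→A 5·9=45, Z3→C 2·19=38, Z4→B 2·14=28. Service 137; fixed 173; total 310.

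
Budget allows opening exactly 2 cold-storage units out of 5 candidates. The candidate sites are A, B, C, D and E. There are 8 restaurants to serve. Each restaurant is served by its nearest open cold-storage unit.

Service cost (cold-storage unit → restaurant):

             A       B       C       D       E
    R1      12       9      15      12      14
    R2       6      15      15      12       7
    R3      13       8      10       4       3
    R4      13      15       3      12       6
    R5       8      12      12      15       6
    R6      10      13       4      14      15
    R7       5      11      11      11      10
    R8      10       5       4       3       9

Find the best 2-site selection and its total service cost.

With exactly 2 open, each restaurant uses its cheapest among the chosen.
{C, E}: R1→E 14, R2→E 7, R3→E 3, R4→C 3, R5→E 6, R6→C 4, R7→E 10, R8→C 4. Service cost 51.
{A, C}: service cost 52
{A, E}: service cost 57
Among all 10 size-2 choices, {C, E} is lowest.

Choose C and E; total service cost 51.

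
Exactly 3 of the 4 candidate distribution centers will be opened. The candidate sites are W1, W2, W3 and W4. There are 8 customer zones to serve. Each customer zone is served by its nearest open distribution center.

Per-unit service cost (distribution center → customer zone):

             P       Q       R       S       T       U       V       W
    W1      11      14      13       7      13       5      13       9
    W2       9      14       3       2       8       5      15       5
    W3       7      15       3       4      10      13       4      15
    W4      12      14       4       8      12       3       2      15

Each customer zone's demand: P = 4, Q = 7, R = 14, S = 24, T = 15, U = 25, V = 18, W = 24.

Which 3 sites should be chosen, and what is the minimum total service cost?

With exactly 3 open, each customer zone uses its cheapest among the chosen.
{W2, W3, W4}: P→W3 7·4=28, Q→W2 14·7=98, R→W2 3·14=42, S→W2 2·24=48, T→W2 8·15=120, U→W4 3·25=75, V→W4 2·18=36, W→W2 5·24=120. Service cost 567.
{W1, W2, W4}: service cost 575
{W1, W2, W3}: service cost 653
Among all 4 size-3 choices, {W2, W3, W4} is lowest.

Choose W2, W3 and W4; total service cost 567.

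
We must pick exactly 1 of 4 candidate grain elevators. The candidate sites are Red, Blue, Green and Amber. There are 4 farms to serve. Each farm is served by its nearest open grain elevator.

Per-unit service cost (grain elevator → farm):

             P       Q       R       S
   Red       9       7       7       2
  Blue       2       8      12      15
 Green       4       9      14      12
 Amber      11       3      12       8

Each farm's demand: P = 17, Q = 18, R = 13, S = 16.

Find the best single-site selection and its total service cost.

With exactly 1 open, each farm uses its cheapest among the chosen.
{Red}: P→Red 9·17=153, Q→Red 7·18=126, R→Red 7·13=91, S→Red 2·16=32. Service cost 402.
{Amber}: service cost 525
{Blue}: service cost 574
Among all 4 size-1 choices, {Red} is lowest.

Choose Red only; total service cost 402.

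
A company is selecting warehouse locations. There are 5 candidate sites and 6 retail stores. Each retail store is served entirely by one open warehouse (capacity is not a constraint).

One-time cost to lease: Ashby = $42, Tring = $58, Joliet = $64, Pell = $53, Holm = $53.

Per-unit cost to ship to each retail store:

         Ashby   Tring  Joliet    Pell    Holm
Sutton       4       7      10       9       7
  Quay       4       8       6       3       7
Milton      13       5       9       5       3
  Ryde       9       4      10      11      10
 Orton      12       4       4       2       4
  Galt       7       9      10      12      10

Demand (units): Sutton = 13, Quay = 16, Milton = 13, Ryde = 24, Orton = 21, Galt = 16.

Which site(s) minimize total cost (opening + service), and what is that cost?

Open Ashby, Tring and Pell; minimum total cost 568.

For any fixed open set, each retail store goes to its cheapest open site; total = fixed + service.
{Ashby, Tring, Pell}: Sutton→Ashby 4·13=52, Quay→Pell 3·16=48, Milton→Tring 5·13=65, Ryde→Tring 4·24=96, Orton→Pell 2·21=42, Galt→Ashby 7·16=112. Service 415; fixed 153; total 568.
{Ashby, Tring}: service 473 + fixed 100 = 573
{Ashby, Tring, Pell, Holm}: Sutton→Ashby 4·13=52, Quay→Pell 3·16=48, Milton→Holm 3·13=39, Ryde→Tring 4·24=96, Orton→Pell 2·21=42, Galt→Ashby 7·16=112. Service 389; fixed 206; total 595.
{Ashby, Tring, Joliet, Pell, Holm}: Sutton→Ashby 4·13=52, Quay→Pell 3·16=48, Milton→Holm 3·13=39, Ryde→Tring 4·24=96, Orton→Pell 2·21=42, Galt→Ashby 7·16=112. Service 389; fixed 270; total 659.
No other subset beats 568.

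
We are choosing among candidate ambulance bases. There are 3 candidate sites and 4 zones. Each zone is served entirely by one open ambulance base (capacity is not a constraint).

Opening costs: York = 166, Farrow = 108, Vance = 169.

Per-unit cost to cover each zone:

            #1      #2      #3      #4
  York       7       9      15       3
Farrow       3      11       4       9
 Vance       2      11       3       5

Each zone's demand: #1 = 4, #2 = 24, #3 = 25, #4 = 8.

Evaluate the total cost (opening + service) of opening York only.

Total cost: 809

Each zone is assigned to its cheapest site among the open ones.
{York}: #1→York 7·4=28, #2→York 9·24=216, #3→York 15·25=375, #4→York 3·8=24. Service 643; fixed 166; total 809.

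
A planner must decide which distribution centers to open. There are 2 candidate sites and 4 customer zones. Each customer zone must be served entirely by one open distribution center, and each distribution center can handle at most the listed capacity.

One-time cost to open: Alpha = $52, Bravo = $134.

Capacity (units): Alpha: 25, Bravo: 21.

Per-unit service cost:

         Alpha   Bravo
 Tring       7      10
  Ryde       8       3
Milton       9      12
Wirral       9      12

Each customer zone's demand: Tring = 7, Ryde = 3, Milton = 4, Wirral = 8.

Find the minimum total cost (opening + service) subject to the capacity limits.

Open {Alpha}: Tring→Alpha 7·7=49, Ryde→Alpha 8·3=24, Milton→Alpha 9·4=36, Wirral→Alpha 9·8=72.
Loads: Alpha carries 22/25. Service 181; fixed 52; total 233.
Next best feasible plan costs 352.

Minimum total cost: 233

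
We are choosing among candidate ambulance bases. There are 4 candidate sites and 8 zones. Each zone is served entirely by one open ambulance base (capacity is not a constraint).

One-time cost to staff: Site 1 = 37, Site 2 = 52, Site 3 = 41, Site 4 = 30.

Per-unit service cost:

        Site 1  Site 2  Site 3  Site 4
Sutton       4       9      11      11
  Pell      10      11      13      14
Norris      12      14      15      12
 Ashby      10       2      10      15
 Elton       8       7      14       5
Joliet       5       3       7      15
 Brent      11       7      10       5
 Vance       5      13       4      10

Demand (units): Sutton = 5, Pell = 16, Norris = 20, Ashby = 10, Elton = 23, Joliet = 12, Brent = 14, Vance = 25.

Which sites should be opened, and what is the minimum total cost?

For any fixed open set, each zone goes to its cheapest open site; total = fixed + service.
{Site 1, Site 2, Site 4}: Sutton→Site 1 4·5=20, Pell→Site 1 10·16=160, Norris→Site 1 12·20=240, Ashby→Site 2 2·10=20, Elton→Site 4 5·23=115, Joliet→Site 2 3·12=36, Brent→Site 4 5·14=70, Vance→Site 1 5·25=125. Service 786; fixed 119; total 905.
{Site 1, Site 2, Site 3, Site 4}: Sutton→Site 1 4·5=20, Pell→Site 1 10·16=160, Norris→Site 1 12·20=240, Ashby→Site 2 2·10=20, Elton→Site 4 5·23=115, Joliet→Site 2 3·12=36, Brent→Site 4 5·14=70, Vance→Site 3 4·25=100. Service 761; fixed 160; total 921.
{Site 2, Site 3, Site 4}: service 802 + fixed 123 = 925
{Site 4}: service 1284 + fixed 30 = 1314
No other subset beats 905.

Open Site 1, Site 2 and Site 4; minimum total cost 905.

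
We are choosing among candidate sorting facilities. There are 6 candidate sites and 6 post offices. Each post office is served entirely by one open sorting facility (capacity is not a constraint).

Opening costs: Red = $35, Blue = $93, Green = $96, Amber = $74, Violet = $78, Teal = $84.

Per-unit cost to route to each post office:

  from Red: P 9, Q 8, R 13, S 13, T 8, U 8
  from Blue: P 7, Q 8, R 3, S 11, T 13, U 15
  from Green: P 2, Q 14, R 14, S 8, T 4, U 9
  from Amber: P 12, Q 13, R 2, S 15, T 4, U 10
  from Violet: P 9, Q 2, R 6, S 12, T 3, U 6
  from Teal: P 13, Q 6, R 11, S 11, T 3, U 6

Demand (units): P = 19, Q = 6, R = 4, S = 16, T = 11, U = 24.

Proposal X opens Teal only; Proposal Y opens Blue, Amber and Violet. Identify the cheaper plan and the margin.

Proposal Y is cheaper by 13.

Proposal X: {Teal}: P→Teal 13·19=247, Q→Teal 6·6=36, R→Teal 11·4=44, S→Teal 11·16=176, T→Teal 3·11=33, U→Teal 6·24=144. Service 680; fixed 84; total 764.
Proposal Y: {Blue, Amber, Violet}: P→Blue 7·19=133, Q→Violet 2·6=12, R→Amber 2·4=8, S→Blue 11·16=176, T→Violet 3·11=33, U→Violet 6·24=144. Service 506; fixed 245; total 751.
Difference: |764 − 751| = 13.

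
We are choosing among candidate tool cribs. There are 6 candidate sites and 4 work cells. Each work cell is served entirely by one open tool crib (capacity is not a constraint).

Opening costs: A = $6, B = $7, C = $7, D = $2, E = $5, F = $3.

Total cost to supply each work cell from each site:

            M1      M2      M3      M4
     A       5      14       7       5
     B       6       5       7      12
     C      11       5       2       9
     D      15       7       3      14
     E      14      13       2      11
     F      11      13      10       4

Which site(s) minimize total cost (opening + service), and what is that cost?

For any fixed open set, each work cell goes to its cheapest open site; total = fixed + service.
{A, D}: M1→A 5, M2→D 7, M3→D 3, M4→A 5. Service 20; fixed 8; total 28.
{A, C}: M1→A 5, M2→C 5, M3→C 2, M4→A 5. Service 17; fixed 13; total 30.
{A, D, F}: service 19 + fixed 11 = 30
{A, B, C, D, E, F}: M1→A 5, M2→B 5, M3→C 2, M4→F 4. Service 16; fixed 30; total 46.
No other subset beats 28.

Open A and D; minimum total cost 28.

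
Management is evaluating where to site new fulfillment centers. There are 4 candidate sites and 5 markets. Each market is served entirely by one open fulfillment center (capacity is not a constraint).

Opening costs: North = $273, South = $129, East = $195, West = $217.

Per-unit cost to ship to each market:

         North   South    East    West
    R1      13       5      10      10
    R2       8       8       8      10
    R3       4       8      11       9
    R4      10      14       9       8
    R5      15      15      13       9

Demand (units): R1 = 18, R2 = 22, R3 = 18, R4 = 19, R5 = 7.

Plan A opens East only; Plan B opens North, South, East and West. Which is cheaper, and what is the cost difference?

Plan A is cheaper by 356.

Plan A: {East}: R1→East 10·18=180, R2→East 8·22=176, R3→East 11·18=198, R4→East 9·19=171, R5→East 13·7=91. Service 816; fixed 195; total 1011.
Plan B: {North, South, East, West}: R1→South 5·18=90, R2→North 8·22=176, R3→North 4·18=72, R4→West 8·19=152, R5→West 9·7=63. Service 553; fixed 814; total 1367.
Difference: |1011 − 1367| = 356.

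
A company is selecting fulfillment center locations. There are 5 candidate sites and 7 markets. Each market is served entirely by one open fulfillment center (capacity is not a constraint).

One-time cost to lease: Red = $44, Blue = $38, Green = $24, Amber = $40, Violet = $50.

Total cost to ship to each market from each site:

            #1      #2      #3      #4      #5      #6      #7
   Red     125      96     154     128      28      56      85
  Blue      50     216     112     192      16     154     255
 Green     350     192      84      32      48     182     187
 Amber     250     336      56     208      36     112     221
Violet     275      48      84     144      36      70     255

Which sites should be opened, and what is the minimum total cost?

For any fixed open set, each market goes to its cheapest open site; total = fixed + service.
{Red, Blue, Green}: #1→Blue 50, #2→Red 96, #3→Green 84, #4→Green 32, #5→Blue 16, #6→Red 56, #7→Red 85. Service 419; fixed 106; total 525.
{Red, Blue, Green, Violet}: service 371 + fixed 156 = 527
{Red, Blue, Green, Amber}: service 391 + fixed 146 = 537
{Red, Blue, Green, Amber, Violet}: service 343 + fixed 196 = 539
No other subset beats 525.

Open Red, Blue and Green; minimum total cost 525.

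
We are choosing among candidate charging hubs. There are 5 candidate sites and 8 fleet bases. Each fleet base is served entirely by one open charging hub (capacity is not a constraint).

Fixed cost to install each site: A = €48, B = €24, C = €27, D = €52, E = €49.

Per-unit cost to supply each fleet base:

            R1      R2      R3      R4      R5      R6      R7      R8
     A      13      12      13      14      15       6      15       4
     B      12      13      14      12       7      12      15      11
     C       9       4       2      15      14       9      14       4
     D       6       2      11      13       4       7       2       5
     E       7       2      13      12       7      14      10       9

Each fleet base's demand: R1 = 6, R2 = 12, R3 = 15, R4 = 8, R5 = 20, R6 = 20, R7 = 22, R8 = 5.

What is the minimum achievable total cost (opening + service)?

Minimum total cost: 557

For any fixed open set, each fleet base goes to its cheapest open site; total = fixed + service.
{C, D}: R1→D 6·6=36, R2→D 2·12=24, R3→C 2·15=30, R4→D 13·8=104, R5→D 4·20=80, R6→D 7·20=140, R7→D 2·22=44, R8→C 4·5=20. Service 478; fixed 79; total 557.
{B, C, D}: service 470 + fixed 103 = 573
{A, C, D}: service 458 + fixed 127 = 585
{A, B, C, D, E}: service 450 + fixed 200 = 650
No other subset beats 557.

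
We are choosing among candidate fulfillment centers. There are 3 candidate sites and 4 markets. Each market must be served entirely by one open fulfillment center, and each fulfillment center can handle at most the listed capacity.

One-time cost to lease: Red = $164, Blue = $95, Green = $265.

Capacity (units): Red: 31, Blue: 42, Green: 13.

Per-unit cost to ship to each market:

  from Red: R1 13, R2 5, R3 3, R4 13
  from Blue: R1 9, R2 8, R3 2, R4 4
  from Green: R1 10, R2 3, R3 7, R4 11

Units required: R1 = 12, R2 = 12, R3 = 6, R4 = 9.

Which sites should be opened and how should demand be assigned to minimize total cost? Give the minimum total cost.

Minimum total cost: 347

Open {Blue}: R1→Blue 9·12=108, R2→Blue 8·12=96, R3→Blue 2·6=12, R4→Blue 4·9=36.
Loads: Blue carries 39/42. Service 252; fixed 95; total 347.
Next best feasible plan costs 475.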